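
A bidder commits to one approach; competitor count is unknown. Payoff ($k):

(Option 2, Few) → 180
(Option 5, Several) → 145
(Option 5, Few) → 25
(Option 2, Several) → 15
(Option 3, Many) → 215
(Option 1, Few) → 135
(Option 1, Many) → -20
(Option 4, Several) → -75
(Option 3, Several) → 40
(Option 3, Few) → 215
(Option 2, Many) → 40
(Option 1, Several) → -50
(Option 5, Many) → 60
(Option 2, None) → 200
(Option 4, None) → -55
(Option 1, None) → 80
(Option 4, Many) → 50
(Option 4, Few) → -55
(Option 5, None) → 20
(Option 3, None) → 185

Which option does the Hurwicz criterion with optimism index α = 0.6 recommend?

Option 3

Option 1: 0.6·135 + 0.4·(-50) = 61
Option 2: 0.6·200 + 0.4·15 = 126
Option 3: 0.6·215 + 0.4·40 = 145
Option 4: 0.6·50 + 0.4·(-75) = 0
Option 5: 0.6·145 + 0.4·20 = 95
Highest Hurwicz score = 145 → Option 3.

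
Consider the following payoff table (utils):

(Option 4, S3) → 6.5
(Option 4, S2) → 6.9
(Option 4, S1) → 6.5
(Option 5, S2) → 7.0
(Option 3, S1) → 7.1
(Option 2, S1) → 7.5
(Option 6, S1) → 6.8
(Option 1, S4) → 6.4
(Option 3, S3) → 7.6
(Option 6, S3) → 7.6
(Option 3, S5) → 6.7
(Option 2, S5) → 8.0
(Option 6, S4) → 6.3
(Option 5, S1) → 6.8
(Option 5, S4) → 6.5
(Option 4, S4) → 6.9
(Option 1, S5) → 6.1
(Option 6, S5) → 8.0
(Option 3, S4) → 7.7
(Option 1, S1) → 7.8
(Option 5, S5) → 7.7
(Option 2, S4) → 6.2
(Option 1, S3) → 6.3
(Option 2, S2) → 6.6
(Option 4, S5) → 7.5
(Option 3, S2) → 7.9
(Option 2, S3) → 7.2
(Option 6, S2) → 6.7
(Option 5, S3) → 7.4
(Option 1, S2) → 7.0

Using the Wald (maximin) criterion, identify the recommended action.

Option 3

Row minima: Option 1=6.1, Option 2=6.2, Option 3=6.7, Option 4=6.5, Option 5=6.5, Option 6=6.3
Best worst-case = 6.7 → Option 3.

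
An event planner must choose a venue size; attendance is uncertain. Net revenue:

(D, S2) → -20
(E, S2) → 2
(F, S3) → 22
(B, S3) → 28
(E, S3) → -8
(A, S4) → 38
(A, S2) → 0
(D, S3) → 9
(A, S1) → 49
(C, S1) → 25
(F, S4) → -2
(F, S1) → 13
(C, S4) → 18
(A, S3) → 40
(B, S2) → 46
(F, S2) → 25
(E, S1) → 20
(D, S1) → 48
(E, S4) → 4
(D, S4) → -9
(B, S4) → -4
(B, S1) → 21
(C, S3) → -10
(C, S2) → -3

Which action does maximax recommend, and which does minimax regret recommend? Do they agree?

maximax → A; minimax regret → F (disagree)

Row maxima: A=49, B=46, C=25, D=48, E=20, F=25
Best best-case = 49 → A.
Column bests: S1=49, S2=46, S3=40, S4=38.
A regrets: 0, 46, 0, 0 → max 46
B regrets: 28, 0, 12, 42 → max 42
C regrets: 24, 49, 50, 20 → max 50
D regrets: 1, 66, 31, 47 → max 66
E regrets: 29, 44, 48, 34 → max 48
F regrets: 36, 21, 18, 40 → max 40
Smallest max regret = 40 → F.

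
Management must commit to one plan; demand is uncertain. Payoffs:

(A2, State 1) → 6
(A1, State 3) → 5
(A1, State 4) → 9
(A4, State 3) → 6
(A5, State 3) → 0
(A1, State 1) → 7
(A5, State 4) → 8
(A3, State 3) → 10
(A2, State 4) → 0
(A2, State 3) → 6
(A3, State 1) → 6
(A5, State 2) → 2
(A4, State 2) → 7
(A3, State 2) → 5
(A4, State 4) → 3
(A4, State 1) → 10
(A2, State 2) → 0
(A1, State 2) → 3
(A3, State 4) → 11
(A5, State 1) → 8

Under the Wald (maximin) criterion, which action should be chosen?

A3

Row minima: A1=3, A2=0, A3=5, A4=3, A5=0
Best worst-case = 5 → A3.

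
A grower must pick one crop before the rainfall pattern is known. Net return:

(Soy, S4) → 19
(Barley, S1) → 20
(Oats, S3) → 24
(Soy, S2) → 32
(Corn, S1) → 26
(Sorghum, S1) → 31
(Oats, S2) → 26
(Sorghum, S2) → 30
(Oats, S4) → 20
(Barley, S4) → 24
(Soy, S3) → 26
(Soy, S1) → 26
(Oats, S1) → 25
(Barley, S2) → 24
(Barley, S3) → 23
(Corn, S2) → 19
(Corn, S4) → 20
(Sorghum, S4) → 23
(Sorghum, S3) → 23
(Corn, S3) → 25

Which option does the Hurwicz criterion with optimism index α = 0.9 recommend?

Oats: 0.9·26 + 0.1·20 = 25.4
Sorghum: 0.9·31 + 0.1·23 = 30.2
Barley: 0.9·24 + 0.1·20 = 23.6
Corn: 0.9·26 + 0.1·19 = 25.3
Soy: 0.9·32 + 0.1·19 = 30.7
Highest Hurwicz score = 30.7 → Soy.

Soy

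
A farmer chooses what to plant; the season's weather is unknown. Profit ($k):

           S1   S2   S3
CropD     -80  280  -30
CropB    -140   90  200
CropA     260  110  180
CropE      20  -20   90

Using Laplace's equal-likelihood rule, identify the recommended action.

Row averages: CropD=170/3, CropB=50, CropA=550/3, CropE=30
Highest average = 550/3 → CropA.

CropA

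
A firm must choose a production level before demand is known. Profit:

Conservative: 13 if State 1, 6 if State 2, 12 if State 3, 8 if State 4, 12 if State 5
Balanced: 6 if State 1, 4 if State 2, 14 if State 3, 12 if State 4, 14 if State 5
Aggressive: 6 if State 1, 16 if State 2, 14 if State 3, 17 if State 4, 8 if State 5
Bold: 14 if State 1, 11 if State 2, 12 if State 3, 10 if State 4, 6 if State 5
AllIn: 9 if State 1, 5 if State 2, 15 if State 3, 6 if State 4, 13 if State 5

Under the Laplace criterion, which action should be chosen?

Row averages: Conservative=10.2, Balanced=10, Aggressive=12.2, Bold=10.6, AllIn=9.6
Highest average = 12.2 → Aggressive.

Aggressive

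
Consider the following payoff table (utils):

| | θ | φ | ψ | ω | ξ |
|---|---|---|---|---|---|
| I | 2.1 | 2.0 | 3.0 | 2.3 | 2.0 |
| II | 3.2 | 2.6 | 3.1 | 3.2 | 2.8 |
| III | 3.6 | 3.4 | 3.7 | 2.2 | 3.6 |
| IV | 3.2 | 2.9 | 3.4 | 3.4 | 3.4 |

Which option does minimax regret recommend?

IV

Column bests: θ=3.6, φ=3.4, ψ=3.7, ω=3.4, ξ=3.6.
I regrets: 1.5, 1.4, 0.7, 1.1, 1.6 → max 1.6
II regrets: 0.4, 0.8, 0.6, 0.2, 0.8 → max 0.8
III regrets: 0.0, 0.0, 0.0, 1.2, 0.0 → max 1.2
IV regrets: 0.4, 0.5, 0.3, 0.0, 0.2 → max 0.5
Smallest max regret = 0.5 → IV.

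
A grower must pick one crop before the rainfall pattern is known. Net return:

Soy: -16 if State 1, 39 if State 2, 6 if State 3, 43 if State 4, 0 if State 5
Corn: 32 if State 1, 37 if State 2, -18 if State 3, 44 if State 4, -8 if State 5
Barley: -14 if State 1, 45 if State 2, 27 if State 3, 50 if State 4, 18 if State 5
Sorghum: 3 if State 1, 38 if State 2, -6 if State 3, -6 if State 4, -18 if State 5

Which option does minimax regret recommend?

Corn

Column bests: State 1=32, State 2=45, State 3=27, State 4=50, State 5=18.
Soy regrets: 48, 6, 21, 7, 18 → max 48
Corn regrets: 0, 8, 45, 6, 26 → max 45
Barley regrets: 46, 0, 0, 0, 0 → max 46
Sorghum regrets: 29, 7, 33, 56, 36 → max 56
Smallest max regret = 45 → Corn.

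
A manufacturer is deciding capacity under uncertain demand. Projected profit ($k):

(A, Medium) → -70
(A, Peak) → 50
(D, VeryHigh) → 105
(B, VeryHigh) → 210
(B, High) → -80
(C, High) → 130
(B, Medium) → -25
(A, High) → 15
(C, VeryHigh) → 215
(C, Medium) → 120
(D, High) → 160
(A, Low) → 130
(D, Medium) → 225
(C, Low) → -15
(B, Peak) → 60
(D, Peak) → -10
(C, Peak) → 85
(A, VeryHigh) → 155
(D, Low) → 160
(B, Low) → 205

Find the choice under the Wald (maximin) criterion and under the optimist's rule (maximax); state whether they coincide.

Row minima: A=-70, B=-80, C=-15, D=-10
Best worst-case = -10 → D.
Row maxima: A=155, B=210, C=215, D=225
Best best-case = 225 → D.

maximin → D; maximax → D (agree)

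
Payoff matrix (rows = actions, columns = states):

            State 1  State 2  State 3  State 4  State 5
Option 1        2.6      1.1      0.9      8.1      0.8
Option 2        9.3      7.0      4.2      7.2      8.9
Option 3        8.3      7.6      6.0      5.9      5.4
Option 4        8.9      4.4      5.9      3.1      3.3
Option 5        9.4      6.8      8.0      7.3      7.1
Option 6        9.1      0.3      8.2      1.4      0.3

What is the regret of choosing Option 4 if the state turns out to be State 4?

Best payoff under State 4 is 8.1.
Regret = 8.1 − 3.1 = 5.0.

5.0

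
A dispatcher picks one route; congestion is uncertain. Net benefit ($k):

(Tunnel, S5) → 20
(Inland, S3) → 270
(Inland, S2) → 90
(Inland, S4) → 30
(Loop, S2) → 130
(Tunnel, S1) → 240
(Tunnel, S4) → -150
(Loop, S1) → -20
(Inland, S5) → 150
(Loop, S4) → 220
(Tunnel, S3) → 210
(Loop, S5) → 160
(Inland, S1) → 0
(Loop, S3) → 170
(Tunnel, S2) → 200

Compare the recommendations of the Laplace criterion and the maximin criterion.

laplace → Loop; maximin → Inland (disagree)

Row averages: Loop=132, Inland=108, Tunnel=104
Highest average = 132 → Loop.
Row minima: Loop=-20, Inland=0, Tunnel=-150
Best worst-case = 0 → Inland.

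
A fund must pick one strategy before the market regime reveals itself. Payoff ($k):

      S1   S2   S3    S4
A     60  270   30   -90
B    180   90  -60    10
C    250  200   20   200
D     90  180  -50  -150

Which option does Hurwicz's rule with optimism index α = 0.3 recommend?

A: 0.3·270 + 0.7·(-90) = 18
B: 0.3·180 + 0.7·(-60) = 12
C: 0.3·250 + 0.7·20 = 89
D: 0.3·180 + 0.7·(-150) = -51
Highest Hurwicz score = 89 → C.

C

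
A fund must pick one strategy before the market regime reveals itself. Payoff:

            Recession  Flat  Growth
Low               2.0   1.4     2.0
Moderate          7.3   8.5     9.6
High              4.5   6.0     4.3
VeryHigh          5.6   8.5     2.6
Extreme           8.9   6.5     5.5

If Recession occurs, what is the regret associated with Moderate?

Best payoff under Recession is 8.9.
Regret = 8.9 − 7.3 = 1.6.

1.6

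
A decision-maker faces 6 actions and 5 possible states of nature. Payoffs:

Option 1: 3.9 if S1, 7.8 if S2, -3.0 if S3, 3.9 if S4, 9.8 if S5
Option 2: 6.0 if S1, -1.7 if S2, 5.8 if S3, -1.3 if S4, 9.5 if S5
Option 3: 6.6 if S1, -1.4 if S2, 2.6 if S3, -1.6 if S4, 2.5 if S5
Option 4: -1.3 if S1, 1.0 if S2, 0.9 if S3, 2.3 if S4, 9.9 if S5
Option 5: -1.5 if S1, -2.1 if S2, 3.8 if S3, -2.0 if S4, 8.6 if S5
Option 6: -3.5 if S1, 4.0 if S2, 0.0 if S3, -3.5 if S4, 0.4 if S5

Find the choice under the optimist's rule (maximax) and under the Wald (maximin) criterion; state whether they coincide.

maximax → Option 4; maximin → Option 4 (agree)

Row maxima: Option 1=9.8, Option 2=9.5, Option 3=6.6, Option 4=9.9, Option 5=8.6, Option 6=4.0
Best best-case = 9.9 → Option 4.
Row minima: Option 1=-3.0, Option 2=-1.7, Option 3=-1.6, Option 4=-1.3, Option 5=-2.1, Option 6=-3.5
Best worst-case = -1.3 → Option 4.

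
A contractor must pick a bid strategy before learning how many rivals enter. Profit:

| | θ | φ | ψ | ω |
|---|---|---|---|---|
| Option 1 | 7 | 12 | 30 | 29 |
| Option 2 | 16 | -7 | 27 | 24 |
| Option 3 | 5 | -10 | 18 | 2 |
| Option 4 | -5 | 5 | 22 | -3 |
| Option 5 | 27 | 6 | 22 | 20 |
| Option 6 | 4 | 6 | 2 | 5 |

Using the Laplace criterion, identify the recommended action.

Row averages: Option 1=19.5, Option 2=15, Option 3=3.75, Option 4=4.75, Option 5=18.75, Option 6=4.25
Highest average = 19.5 → Option 1.

Option 1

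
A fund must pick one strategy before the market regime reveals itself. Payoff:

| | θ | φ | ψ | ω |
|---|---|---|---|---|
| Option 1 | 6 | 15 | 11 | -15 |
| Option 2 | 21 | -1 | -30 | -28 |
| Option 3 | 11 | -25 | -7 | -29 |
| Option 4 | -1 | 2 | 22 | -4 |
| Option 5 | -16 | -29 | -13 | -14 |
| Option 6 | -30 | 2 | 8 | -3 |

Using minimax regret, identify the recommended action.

Option 1

Column bests: θ=21, φ=15, ψ=22, ω=-3.
Option 1 regrets: 15, 0, 11, 12 → max 15
Option 2 regrets: 0, 16, 52, 25 → max 52
Option 3 regrets: 10, 40, 29, 26 → max 40
Option 4 regrets: 22, 13, 0, 1 → max 22
Option 5 regrets: 37, 44, 35, 11 → max 44
Option 6 regrets: 51, 13, 14, 0 → max 51
Smallest max regret = 15 → Option 1.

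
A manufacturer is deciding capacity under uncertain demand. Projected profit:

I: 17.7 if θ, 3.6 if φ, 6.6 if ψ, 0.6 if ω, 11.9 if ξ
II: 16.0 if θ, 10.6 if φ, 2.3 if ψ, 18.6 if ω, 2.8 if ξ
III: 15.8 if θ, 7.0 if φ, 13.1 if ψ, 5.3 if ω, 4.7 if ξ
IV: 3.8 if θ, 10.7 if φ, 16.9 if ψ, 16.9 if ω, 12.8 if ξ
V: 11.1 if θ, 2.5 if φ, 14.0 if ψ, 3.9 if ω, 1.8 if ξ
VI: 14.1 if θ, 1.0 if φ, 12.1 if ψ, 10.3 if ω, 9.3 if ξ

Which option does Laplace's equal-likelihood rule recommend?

Row averages: I=8.08, II=10.06, III=9.18, IV=12.22, V=6.66, VI=9.36
Highest average = 12.22 → IV.

IV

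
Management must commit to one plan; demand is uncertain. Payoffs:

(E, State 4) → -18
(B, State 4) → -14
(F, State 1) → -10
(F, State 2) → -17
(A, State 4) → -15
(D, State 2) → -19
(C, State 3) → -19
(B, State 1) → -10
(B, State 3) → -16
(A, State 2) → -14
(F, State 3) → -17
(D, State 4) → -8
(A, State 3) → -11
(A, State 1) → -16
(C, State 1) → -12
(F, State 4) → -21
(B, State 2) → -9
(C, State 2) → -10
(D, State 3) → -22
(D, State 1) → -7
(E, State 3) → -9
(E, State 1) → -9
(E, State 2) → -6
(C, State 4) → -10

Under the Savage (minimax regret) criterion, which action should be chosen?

Column bests: State 1=-7, State 2=-6, State 3=-9, State 4=-8.
A regrets: 9, 8, 2, 7 → max 9
B regrets: 3, 3, 7, 6 → max 7
C regrets: 5, 4, 10, 2 → max 10
D regrets: 0, 13, 13, 0 → max 13
E regrets: 2, 0, 0, 10 → max 10
F regrets: 3, 11, 8, 13 → max 13
Smallest max regret = 7 → B.

B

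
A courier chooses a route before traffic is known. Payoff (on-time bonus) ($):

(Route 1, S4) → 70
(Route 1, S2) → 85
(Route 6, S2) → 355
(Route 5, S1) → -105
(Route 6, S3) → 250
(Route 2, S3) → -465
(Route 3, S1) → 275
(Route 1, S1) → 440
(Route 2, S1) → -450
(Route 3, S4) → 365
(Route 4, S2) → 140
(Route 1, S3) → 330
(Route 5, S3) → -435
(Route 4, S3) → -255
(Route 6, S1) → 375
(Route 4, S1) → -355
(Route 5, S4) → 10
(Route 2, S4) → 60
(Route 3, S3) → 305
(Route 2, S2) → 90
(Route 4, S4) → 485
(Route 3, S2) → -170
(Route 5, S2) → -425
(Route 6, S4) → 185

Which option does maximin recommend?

Row minima: Route 1=70, Route 2=-465, Route 3=-170, Route 4=-355, Route 5=-435, Route 6=185
Best worst-case = 185 → Route 6.

Route 6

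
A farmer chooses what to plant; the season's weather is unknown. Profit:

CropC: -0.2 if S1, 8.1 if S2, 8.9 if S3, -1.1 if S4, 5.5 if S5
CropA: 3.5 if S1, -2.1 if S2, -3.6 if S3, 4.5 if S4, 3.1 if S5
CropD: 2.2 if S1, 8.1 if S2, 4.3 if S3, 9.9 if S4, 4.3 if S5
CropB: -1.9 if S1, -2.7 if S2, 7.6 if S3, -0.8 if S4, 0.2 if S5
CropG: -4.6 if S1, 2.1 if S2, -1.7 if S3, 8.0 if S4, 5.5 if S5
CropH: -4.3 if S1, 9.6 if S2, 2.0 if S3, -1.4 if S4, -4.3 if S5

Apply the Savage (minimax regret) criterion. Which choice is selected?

CropD

Column bests: S1=3.5, S2=9.6, S3=8.9, S4=9.9, S5=5.5.
CropC regrets: 3.7, 1.5, 0.0, 11.0, 0.0 → max 11.0
CropA regrets: 0.0, 11.7, 12.5, 5.4, 2.4 → max 12.5
CropD regrets: 1.3, 1.5, 4.6, 0.0, 1.2 → max 4.6
CropB regrets: 5.4, 12.3, 1.3, 10.7, 5.3 → max 12.3
CropG regrets: 8.1, 7.5, 10.6, 1.9, 0.0 → max 10.6
CropH regrets: 7.8, 0.0, 6.9, 11.3, 9.8 → max 11.3
Smallest max regret = 4.6 → CropD.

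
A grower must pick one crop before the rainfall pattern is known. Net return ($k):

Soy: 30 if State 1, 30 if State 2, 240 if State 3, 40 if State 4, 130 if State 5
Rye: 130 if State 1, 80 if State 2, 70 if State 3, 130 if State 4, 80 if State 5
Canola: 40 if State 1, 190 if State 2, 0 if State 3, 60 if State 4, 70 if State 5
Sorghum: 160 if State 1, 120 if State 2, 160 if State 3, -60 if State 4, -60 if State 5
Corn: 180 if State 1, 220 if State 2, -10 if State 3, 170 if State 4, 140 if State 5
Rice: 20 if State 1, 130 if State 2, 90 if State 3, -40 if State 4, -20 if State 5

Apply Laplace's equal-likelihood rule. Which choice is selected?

Corn

Row averages: Soy=94, Rye=98, Canola=72, Sorghum=64, Corn=140, Rice=36
Highest average = 140 → Corn.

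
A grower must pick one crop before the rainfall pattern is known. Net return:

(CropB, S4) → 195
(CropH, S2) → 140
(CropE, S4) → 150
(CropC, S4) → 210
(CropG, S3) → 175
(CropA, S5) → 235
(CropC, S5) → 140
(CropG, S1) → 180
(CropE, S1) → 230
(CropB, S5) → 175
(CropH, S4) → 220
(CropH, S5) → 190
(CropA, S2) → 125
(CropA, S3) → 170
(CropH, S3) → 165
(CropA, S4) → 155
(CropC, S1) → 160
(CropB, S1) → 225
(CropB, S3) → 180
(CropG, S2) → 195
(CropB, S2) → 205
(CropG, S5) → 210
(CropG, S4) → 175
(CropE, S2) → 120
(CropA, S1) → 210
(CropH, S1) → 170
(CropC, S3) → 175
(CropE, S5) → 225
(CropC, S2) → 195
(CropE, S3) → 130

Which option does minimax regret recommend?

CropG

Column bests: S1=230, S2=205, S3=180, S4=220, S5=235.
CropG regrets: 50, 10, 5, 45, 25 → max 50
CropE regrets: 0, 85, 50, 70, 10 → max 85
CropB regrets: 5, 0, 0, 25, 60 → max 60
CropA regrets: 20, 80, 10, 65, 0 → max 80
CropC regrets: 70, 10, 5, 10, 95 → max 95
CropH regrets: 60, 65, 15, 0, 45 → max 65
Smallest max regret = 50 → CropG.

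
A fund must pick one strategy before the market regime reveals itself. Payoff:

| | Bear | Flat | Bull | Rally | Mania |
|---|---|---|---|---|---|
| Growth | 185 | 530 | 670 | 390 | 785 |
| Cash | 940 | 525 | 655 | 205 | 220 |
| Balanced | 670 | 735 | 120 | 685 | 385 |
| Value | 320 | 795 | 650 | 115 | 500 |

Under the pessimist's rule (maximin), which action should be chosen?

Cash

Row minima: Growth=185, Cash=205, Balanced=120, Value=115
Best worst-case = 205 → Cash.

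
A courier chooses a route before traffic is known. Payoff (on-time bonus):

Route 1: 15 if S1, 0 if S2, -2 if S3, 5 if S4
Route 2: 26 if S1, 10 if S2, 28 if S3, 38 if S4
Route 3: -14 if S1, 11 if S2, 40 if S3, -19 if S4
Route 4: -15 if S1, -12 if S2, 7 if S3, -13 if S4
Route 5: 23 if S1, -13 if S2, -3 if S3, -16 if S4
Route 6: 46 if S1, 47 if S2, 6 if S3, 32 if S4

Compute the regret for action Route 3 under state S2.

Best payoff under S2 is 47.
Regret = 47 − 11 = 36.

36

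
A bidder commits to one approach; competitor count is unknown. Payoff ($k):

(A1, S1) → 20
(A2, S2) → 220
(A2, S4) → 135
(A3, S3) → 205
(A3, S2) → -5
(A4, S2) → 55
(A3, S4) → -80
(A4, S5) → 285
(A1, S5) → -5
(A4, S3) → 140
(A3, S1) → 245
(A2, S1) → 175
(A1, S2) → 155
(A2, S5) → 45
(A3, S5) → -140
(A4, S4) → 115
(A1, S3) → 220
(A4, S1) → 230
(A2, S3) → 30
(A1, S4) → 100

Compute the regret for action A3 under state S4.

215

Best payoff under S4 is 135.
Regret = 135 − (-80) = 215.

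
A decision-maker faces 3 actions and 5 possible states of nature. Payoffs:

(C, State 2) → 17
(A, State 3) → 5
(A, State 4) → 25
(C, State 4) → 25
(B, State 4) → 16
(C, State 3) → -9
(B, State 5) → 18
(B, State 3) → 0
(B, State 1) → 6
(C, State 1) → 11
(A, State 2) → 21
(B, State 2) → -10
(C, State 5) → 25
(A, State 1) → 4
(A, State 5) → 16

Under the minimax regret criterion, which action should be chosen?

A

Column bests: State 1=11, State 2=21, State 3=5, State 4=25, State 5=25.
A regrets: 7, 0, 0, 0, 9 → max 9
B regrets: 5, 31, 5, 9, 7 → max 31
C regrets: 0, 4, 14, 0, 0 → max 14
Smallest max regret = 9 → A.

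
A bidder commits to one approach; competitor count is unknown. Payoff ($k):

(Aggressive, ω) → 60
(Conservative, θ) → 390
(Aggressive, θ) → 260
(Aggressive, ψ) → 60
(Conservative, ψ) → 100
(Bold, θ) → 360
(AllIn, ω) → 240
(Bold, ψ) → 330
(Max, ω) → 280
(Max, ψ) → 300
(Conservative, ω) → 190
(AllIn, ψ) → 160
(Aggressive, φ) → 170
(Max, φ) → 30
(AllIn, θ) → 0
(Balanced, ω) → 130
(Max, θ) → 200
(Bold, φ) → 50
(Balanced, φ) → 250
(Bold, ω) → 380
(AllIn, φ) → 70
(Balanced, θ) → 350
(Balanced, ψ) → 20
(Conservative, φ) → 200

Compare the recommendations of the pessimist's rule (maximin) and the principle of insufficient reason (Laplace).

Row minima: Conservative=100, Balanced=20, Aggressive=60, Bold=50, AllIn=0, Max=30
Best worst-case = 100 → Conservative.
Row averages: Conservative=220, Balanced=187.5, Aggressive=137.5, Bold=280, AllIn=117.5, Max=202.5
Highest average = 280 → Bold.

maximin → Conservative; laplace → Bold (disagree)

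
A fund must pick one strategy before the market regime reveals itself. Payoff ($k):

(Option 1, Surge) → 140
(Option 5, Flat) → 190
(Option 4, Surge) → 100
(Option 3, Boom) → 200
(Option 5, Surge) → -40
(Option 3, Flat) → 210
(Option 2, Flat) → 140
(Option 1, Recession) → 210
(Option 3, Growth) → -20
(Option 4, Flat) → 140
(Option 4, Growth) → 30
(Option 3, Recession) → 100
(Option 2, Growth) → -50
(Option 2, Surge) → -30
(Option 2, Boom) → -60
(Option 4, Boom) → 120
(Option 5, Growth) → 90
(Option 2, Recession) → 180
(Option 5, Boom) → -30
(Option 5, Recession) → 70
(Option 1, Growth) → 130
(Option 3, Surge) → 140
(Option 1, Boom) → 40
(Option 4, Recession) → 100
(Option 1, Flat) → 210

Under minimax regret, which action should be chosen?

Column bests: Recession=210, Flat=210, Growth=130, Boom=200, Surge=140.
Option 1 regrets: 0, 0, 0, 160, 0 → max 160
Option 2 regrets: 30, 70, 180, 260, 170 → max 260
Option 3 regrets: 110, 0, 150, 0, 0 → max 150
Option 4 regrets: 110, 70, 100, 80, 40 → max 110
Option 5 regrets: 140, 20, 40, 230, 180 → max 230
Smallest max regret = 110 → Option 4.

Option 4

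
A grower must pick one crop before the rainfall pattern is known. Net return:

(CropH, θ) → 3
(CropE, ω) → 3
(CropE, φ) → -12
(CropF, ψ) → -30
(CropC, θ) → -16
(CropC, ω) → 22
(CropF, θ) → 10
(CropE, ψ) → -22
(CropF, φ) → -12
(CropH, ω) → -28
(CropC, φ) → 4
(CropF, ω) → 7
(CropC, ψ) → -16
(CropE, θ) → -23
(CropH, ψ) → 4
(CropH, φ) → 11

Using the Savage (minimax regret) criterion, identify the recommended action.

CropC

Column bests: θ=10, φ=11, ψ=4, ω=22.
CropC regrets: 26, 7, 20, 0 → max 26
CropH regrets: 7, 0, 0, 50 → max 50
CropF regrets: 0, 23, 34, 15 → max 34
CropE regrets: 33, 23, 26, 19 → max 33
Smallest max regret = 26 → CropC.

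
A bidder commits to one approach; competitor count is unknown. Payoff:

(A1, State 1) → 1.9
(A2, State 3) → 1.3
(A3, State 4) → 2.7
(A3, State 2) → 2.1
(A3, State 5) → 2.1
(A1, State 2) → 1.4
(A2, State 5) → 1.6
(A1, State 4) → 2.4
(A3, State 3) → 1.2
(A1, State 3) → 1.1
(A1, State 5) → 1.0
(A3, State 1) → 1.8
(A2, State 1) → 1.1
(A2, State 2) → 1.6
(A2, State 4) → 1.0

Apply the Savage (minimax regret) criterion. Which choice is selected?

Column bests: State 1=1.9, State 2=2.1, State 3=1.3, State 4=2.7, State 5=2.1.
A1 regrets: 0.0, 0.7, 0.2, 0.3, 1.1 → max 1.1
A2 regrets: 0.8, 0.5, 0.0, 1.7, 0.5 → max 1.7
A3 regrets: 0.1, 0.0, 0.1, 0.0, 0.0 → max 0.1
Smallest max regret = 0.1 → A3.

A3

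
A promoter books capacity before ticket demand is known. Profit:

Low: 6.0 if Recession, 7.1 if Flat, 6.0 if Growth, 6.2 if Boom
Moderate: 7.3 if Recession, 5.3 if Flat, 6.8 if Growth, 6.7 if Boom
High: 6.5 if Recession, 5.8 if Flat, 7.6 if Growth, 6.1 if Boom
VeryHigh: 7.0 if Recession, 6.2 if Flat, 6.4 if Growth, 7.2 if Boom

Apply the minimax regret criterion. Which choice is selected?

Column bests: Recession=7.3, Flat=7.1, Growth=7.6, Boom=7.2.
Low regrets: 1.3, 0.0, 1.6, 1.0 → max 1.6
Moderate regrets: 0.0, 1.8, 0.8, 0.5 → max 1.8
High regrets: 0.8, 1.3, 0.0, 1.1 → max 1.3
VeryHigh regrets: 0.3, 0.9, 1.2, 0.0 → max 1.2
Smallest max regret = 1.2 → VeryHigh.

VeryHigh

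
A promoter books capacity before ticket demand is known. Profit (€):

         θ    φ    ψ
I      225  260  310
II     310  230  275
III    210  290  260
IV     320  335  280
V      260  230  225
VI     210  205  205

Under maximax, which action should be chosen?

Row maxima: I=310, II=310, III=290, IV=335, V=260, VI=210
Best best-case = 335 → IV.

IV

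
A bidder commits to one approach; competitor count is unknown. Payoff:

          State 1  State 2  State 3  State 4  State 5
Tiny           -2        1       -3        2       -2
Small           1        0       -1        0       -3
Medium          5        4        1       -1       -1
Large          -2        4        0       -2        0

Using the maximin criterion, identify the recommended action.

Row minima: Tiny=-3, Small=-3, Medium=-1, Large=-2
Best worst-case = -1 → Medium.

Medium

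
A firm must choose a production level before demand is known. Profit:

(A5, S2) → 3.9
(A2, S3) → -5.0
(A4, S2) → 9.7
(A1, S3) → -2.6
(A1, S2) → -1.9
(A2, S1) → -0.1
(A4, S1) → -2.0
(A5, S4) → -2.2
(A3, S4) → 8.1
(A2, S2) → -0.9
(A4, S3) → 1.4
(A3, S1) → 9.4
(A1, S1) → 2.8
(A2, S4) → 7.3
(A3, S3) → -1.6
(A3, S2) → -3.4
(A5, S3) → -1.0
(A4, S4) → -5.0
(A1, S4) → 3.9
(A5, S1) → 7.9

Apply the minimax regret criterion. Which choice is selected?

Column bests: S1=9.4, S2=9.7, S3=1.4, S4=8.1.
A1 regrets: 6.6, 11.6, 4.0, 4.2 → max 11.6
A2 regrets: 9.5, 10.6, 6.4, 0.8 → max 10.6
A3 regrets: 0.0, 13.1, 3.0, 0.0 → max 13.1
A4 regrets: 11.4, 0.0, 0.0, 13.1 → max 13.1
A5 regrets: 1.5, 5.8, 2.4, 10.3 → max 10.3
Smallest max regret = 10.3 → A5.

A5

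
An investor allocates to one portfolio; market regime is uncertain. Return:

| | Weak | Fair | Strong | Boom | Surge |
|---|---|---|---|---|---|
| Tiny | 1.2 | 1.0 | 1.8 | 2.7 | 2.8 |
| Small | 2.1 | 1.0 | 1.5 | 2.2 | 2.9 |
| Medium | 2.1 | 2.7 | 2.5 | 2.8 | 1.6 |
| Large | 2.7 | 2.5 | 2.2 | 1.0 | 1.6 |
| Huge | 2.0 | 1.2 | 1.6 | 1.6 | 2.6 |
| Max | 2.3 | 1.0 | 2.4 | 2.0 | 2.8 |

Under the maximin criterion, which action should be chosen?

Row minima: Tiny=1.0, Small=1.0, Medium=1.6, Large=1.0, Huge=1.2, Max=1.0
Best worst-case = 1.6 → Medium.

Medium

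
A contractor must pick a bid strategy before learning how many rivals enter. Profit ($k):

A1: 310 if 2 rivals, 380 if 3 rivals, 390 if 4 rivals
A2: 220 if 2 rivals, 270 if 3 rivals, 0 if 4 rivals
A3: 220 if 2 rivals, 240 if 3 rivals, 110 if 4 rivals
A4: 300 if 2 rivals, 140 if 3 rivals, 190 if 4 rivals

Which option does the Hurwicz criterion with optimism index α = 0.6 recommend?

A1

A1: 0.6·390 + 0.4·310 = 358
A2: 0.6·270 + 0.4·0 = 162
A3: 0.6·240 + 0.4·110 = 188
A4: 0.6·300 + 0.4·140 = 236
Highest Hurwicz score = 358 → A1.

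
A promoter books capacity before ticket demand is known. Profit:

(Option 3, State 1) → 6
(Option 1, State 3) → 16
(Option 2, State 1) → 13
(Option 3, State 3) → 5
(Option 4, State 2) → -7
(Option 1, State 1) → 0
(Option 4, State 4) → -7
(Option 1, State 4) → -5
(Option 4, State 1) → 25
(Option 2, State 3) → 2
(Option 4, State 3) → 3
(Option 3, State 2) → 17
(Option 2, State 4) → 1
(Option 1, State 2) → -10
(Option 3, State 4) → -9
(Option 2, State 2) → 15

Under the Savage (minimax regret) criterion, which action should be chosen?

Column bests: State 1=25, State 2=17, State 3=16, State 4=1.
Option 1 regrets: 25, 27, 0, 6 → max 27
Option 2 regrets: 12, 2, 14, 0 → max 14
Option 3 regrets: 19, 0, 11, 10 → max 19
Option 4 regrets: 0, 24, 13, 8 → max 24
Smallest max regret = 14 → Option 2.

Option 2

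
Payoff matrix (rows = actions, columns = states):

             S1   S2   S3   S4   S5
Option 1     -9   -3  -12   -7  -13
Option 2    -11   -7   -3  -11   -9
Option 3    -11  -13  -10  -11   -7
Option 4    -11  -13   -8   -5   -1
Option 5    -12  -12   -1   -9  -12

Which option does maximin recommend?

Option 2

Row minima: Option 1=-13, Option 2=-11, Option 3=-13, Option 4=-13, Option 5=-12
Best worst-case = -11 → Option 2.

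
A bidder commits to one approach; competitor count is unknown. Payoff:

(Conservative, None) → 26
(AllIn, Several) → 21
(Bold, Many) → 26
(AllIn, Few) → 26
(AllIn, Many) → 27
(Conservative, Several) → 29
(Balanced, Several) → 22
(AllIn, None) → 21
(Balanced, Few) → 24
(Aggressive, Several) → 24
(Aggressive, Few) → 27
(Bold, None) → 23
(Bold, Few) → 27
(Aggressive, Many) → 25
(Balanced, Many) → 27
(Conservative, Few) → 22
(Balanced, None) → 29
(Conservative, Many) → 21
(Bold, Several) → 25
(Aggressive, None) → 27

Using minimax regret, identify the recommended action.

Column bests: None=29, Few=27, Several=29, Many=27.
Conservative regrets: 3, 5, 0, 6 → max 6
Balanced regrets: 0, 3, 7, 0 → max 7
Aggressive regrets: 2, 0, 5, 2 → max 5
Bold regrets: 6, 0, 4, 1 → max 6
AllIn regrets: 8, 1, 8, 0 → max 8
Smallest max regret = 5 → Aggressive.

Aggressive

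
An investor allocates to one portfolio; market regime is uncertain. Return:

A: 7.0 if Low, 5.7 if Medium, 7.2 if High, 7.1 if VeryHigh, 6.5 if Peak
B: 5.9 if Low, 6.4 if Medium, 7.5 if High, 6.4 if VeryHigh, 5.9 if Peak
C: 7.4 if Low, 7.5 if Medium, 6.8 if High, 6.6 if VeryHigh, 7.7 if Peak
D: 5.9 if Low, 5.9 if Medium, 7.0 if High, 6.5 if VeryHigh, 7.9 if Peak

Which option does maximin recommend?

Row minima: A=5.7, B=5.9, C=6.6, D=5.9
Best worst-case = 6.6 → C.

C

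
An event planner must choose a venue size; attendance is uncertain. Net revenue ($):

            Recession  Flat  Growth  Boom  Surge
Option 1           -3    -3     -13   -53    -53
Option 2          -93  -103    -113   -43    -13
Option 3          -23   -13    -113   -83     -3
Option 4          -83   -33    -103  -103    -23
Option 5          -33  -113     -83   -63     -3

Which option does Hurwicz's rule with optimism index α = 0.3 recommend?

Option 1: 0.3·(-3) + 0.7·(-53) = -38
Option 2: 0.3·(-13) + 0.7·(-113) = -83
Option 3: 0.3·(-3) + 0.7·(-113) = -80
Option 4: 0.3·(-23) + 0.7·(-103) = -79
Option 5: 0.3·(-3) + 0.7·(-113) = -80
Highest Hurwicz score = -38 → Option 1.

Option 1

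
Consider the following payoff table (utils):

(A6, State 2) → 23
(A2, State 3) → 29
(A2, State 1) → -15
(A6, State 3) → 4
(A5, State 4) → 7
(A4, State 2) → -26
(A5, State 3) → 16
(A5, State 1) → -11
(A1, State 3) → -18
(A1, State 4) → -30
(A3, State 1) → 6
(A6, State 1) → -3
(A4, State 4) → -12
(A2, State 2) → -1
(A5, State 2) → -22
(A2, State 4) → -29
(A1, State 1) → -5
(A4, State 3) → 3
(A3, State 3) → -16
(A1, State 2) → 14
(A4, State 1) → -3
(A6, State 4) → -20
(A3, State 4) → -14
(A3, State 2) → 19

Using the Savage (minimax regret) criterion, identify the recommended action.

Column bests: State 1=6, State 2=23, State 3=29, State 4=7.
A1 regrets: 11, 9, 47, 37 → max 47
A2 regrets: 21, 24, 0, 36 → max 36
A3 regrets: 0, 4, 45, 21 → max 45
A4 regrets: 9, 49, 26, 19 → max 49
A5 regrets: 17, 45, 13, 0 → max 45
A6 regrets: 9, 0, 25, 27 → max 27
Smallest max regret = 27 → A6.

A6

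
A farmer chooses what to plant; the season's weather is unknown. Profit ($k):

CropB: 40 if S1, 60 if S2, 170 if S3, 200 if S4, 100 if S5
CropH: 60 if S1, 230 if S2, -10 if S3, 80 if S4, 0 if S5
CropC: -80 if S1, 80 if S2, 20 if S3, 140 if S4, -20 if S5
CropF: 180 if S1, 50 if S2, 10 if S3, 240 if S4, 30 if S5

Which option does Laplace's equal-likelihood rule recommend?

CropB

Row averages: CropB=114, CropH=72, CropC=28, CropF=102
Highest average = 114 → CropB.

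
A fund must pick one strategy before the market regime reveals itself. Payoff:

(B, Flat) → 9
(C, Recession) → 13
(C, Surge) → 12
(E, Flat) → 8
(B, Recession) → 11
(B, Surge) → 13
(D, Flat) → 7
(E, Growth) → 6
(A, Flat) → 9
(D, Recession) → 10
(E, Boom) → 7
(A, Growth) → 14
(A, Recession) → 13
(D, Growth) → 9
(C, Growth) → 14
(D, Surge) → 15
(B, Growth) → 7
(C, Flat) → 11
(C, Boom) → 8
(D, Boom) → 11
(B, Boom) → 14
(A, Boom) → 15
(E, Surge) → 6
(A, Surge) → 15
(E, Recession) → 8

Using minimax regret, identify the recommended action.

Column bests: Recession=13, Flat=11, Growth=14, Boom=15, Surge=15.
A regrets: 0, 2, 0, 0, 0 → max 2
B regrets: 2, 2, 7, 1, 2 → max 7
C regrets: 0, 0, 0, 7, 3 → max 7
D regrets: 3, 4, 5, 4, 0 → max 5
E regrets: 5, 3, 8, 8, 9 → max 9
Smallest max regret = 2 → A.

A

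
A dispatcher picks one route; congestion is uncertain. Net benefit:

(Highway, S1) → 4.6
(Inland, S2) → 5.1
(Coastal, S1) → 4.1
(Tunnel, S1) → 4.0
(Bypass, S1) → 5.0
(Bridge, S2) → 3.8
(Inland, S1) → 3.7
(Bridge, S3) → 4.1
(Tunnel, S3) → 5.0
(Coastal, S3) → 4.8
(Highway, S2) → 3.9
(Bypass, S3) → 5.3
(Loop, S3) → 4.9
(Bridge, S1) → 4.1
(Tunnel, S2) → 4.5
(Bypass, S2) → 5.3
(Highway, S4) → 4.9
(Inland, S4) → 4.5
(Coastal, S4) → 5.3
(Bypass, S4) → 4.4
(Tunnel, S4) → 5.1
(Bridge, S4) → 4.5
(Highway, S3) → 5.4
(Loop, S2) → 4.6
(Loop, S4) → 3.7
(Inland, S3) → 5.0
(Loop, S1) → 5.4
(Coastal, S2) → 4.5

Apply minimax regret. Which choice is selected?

Column bests: S1=5.4, S2=5.3, S3=5.4, S4=5.3.
Coastal regrets: 1.3, 0.8, 0.6, 0.0 → max 1.3
Highway regrets: 0.8, 1.4, 0.0, 0.4 → max 1.4
Bypass regrets: 0.4, 0.0, 0.1, 0.9 → max 0.9
Inland regrets: 1.7, 0.2, 0.4, 0.8 → max 1.7
Tunnel regrets: 1.4, 0.8, 0.4, 0.2 → max 1.4
Bridge regrets: 1.3, 1.5, 1.3, 0.8 → max 1.5
Loop regrets: 0.0, 0.7, 0.5, 1.6 → max 1.6
Smallest max regret = 0.9 → Bypass.

Bypass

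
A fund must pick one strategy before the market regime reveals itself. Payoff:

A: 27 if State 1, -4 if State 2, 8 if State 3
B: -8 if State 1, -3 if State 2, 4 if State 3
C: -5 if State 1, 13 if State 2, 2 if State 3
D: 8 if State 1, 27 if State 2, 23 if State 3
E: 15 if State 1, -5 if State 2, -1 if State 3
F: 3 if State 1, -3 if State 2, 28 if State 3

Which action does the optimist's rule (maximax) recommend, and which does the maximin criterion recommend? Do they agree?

maximax → F; maximin → D (disagree)

Row maxima: A=27, B=4, C=13, D=27, E=15, F=28
Best best-case = 28 → F.
Row minima: A=-4, B=-8, C=-5, D=8, E=-5, F=-3
Best worst-case = 8 → D.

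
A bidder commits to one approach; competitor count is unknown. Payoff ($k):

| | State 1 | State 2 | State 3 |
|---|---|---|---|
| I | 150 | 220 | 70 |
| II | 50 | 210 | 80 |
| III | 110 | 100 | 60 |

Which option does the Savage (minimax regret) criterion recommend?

I

Column bests: State 1=150, State 2=220, State 3=80.
I regrets: 0, 0, 10 → max 10
II regrets: 100, 10, 0 → max 100
III regrets: 40, 120, 20 → max 120
Smallest max regret = 10 → I.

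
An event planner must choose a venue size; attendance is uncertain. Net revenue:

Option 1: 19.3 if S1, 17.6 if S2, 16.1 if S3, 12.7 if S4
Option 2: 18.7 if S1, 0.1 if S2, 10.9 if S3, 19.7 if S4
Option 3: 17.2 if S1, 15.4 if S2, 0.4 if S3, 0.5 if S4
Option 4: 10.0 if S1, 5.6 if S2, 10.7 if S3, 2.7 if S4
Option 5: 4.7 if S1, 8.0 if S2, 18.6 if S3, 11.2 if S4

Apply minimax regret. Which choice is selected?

Option 1

Column bests: S1=19.3, S2=17.6, S3=18.6, S4=19.7.
Option 1 regrets: 0.0, 0.0, 2.5, 7.0 → max 7.0
Option 2 regrets: 0.6, 17.5, 7.7, 0.0 → max 17.5
Option 3 regrets: 2.1, 2.2, 18.2, 19.2 → max 19.2
Option 4 regrets: 9.3, 12.0, 7.9, 17.0 → max 17.0
Option 5 regrets: 14.6, 9.6, 0.0, 8.5 → max 14.6
Smallest max regret = 7.0 → Option 1.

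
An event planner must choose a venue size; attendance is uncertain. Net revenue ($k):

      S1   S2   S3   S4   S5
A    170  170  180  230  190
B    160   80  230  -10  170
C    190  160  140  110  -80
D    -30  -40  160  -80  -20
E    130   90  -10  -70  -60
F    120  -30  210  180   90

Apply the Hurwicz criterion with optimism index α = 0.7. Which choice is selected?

A

A: 0.7·230 + 0.3·170 = 212
B: 0.7·230 + 0.3·(-10) = 158
C: 0.7·190 + 0.3·(-80) = 109
D: 0.7·160 + 0.3·(-80) = 88
E: 0.7·130 + 0.3·(-70) = 70
F: 0.7·210 + 0.3·(-30) = 138
Highest Hurwicz score = 212 → A.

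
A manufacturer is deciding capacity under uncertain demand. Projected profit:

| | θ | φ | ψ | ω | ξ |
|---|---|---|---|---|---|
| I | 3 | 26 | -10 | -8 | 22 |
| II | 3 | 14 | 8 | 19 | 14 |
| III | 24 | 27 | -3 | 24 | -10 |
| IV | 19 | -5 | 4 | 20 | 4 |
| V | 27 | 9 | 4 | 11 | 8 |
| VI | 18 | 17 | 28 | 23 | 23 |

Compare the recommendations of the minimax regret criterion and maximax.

Column bests: θ=27, φ=27, ψ=28, ω=24, ξ=23.
I regrets: 24, 1, 38, 32, 1 → max 38
II regrets: 24, 13, 20, 5, 9 → max 24
III regrets: 3, 0, 31, 0, 33 → max 33
IV regrets: 8, 32, 24, 4, 19 → max 32
V regrets: 0, 18, 24, 13, 15 → max 24
VI regrets: 9, 10, 0, 1, 0 → max 10
Smallest max regret = 10 → VI.
Row maxima: I=26, II=19, III=27, IV=20, V=27, VI=28
Best best-case = 28 → VI.

minimax regret → VI; maximax → VI (agree)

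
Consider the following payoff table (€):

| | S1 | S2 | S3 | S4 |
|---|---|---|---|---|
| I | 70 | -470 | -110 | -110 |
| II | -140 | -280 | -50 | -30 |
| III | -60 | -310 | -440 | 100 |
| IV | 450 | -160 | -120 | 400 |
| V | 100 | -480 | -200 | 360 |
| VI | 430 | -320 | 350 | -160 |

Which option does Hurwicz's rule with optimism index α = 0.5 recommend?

I: 0.5·70 + 0.5·(-470) = -200
II: 0.5·(-30) + 0.5·(-280) = -155
III: 0.5·100 + 0.5·(-440) = -170
IV: 0.5·450 + 0.5·(-160) = 145
V: 0.5·360 + 0.5·(-480) = -60
VI: 0.5·430 + 0.5·(-320) = 55
Highest Hurwicz score = 145 → IV.

IV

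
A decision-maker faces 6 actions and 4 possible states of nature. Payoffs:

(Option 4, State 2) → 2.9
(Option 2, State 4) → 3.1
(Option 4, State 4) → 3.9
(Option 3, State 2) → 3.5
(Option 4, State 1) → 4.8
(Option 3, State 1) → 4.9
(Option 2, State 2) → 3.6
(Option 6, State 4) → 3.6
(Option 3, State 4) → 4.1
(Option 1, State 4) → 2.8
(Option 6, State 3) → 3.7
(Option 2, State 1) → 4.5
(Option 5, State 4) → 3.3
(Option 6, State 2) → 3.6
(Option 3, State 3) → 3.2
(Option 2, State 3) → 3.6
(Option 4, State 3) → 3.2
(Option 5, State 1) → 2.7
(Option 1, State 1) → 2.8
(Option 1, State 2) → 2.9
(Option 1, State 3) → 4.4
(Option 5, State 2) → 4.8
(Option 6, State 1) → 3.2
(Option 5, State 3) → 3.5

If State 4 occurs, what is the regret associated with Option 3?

Best payoff under State 4 is 4.1.
Regret = 4.1 − 4.1 = 0.0.

0.0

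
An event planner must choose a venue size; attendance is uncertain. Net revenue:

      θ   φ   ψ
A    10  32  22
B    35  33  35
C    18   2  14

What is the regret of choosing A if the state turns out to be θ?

25

Best payoff under θ is 35.
Regret = 35 − 10 = 25.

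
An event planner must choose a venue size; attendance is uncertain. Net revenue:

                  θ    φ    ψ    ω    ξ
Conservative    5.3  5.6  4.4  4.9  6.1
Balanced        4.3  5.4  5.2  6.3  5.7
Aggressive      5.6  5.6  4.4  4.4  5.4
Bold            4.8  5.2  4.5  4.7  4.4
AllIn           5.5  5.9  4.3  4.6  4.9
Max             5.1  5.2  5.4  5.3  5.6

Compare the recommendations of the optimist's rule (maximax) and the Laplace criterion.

Row maxima: Conservative=6.1, Balanced=6.3, Aggressive=5.6, Bold=5.2, AllIn=5.9, Max=5.6
Best best-case = 6.3 → Balanced.
Row averages: Conservative=5.26, Balanced=5.38, Aggressive=5.08, Bold=4.72, AllIn=5.04, Max=5.32
Highest average = 5.38 → Balanced.

maximax → Balanced; laplace → Balanced (agree)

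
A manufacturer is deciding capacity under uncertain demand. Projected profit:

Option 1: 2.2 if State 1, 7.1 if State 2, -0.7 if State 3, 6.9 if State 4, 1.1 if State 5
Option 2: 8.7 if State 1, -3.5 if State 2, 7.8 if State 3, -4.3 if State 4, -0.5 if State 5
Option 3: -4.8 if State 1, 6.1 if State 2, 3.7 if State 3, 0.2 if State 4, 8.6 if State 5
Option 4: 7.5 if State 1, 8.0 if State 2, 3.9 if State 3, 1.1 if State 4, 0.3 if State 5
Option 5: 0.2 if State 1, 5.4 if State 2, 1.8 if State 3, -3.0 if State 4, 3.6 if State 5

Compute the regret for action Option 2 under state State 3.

0.0

Best payoff under State 3 is 7.8.
Regret = 7.8 − 7.8 = 0.0.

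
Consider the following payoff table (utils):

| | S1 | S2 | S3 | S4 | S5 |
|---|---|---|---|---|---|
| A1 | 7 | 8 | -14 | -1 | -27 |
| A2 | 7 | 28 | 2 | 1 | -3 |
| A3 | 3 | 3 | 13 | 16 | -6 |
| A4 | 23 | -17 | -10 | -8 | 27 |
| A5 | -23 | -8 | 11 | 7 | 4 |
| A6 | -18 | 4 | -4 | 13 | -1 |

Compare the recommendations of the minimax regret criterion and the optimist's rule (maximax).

minimax regret → A2; maximax → A2 (agree)

Column bests: S1=23, S2=28, S3=13, S4=16, S5=27.
A1 regrets: 16, 20, 27, 17, 54 → max 54
A2 regrets: 16, 0, 11, 15, 30 → max 30
A3 regrets: 20, 25, 0, 0, 33 → max 33
A4 regrets: 0, 45, 23, 24, 0 → max 45
A5 regrets: 46, 36, 2, 9, 23 → max 46
A6 regrets: 41, 24, 17, 3, 28 → max 41
Smallest max regret = 30 → A2.
Row maxima: A1=8, A2=28, A3=16, A4=27, A5=11, A6=13
Best best-case = 28 → A2.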